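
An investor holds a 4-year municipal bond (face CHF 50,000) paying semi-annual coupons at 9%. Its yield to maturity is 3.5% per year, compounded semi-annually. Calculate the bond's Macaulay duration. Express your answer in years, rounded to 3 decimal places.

Periodic yield y = 0.0175. Discount each cash flow and weight by its period:
  t   CF        PV=CF/(1+0.0175)^t    t·PV
  1     2,250.00     2,211.3022     2,211.3022
  2     2,250.00     2,173.2700     4,346.5400
  3     2,250.00     2,135.8919     6,407.6756
  4     2,250.00     2,099.1566     8,396.6266
  5     2,250.00     2,063.0532    10,315.2660
  6     2,250.00     2,027.5707    12,165.4243
  7     2,250.00     1,992.6985    13,948.8895
  8    52,250.00    45,479.0047   363,832.0376
  Σ                 60,181.9478   421,623.7617
Price P = Σ PV = 60,181.9478.
Macaulay duration = Σ(t·PV) / P = 421,623.7617 / 60,181.9478 = 7.00582 half-year periods.
In years: 7.00582 / 2 = 3.50291 years.

3.503 years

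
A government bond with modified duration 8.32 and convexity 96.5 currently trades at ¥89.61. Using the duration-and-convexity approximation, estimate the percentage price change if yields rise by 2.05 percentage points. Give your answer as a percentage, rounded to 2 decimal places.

Duration effect: -D_mod·Δy = -8.32 × (+0.0205) = -0.170560
Convexity effect: ½·C·(Δy)² = 0.5 × 96.5 × (0.0205)² = +0.0202770625
ΔP/P ≈ -0.170560 + 0.0202770625 = -0.1502829375
= -15.02829375%.

-15.03%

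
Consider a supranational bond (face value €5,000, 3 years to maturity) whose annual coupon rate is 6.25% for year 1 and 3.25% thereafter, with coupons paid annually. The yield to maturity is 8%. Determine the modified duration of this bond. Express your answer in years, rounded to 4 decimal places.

Periodic yield y = 0.08. First find Macaulay duration:
  t   CF        PV=CF/(1+0.08)^t    t·PV
  1       312.50       289.3519       289.3519
  2       162.50       139.3176       278.6351
  3     5,162.50     4,098.1589    12,294.4768
  Σ                  4,526.8284    12,862.4638
P = 4,526.8284; Macaulay duration = 12,862.4638 / 4,526.8284 = 2.84139 years.
Modified duration = D_Mac / (1 + y) = 2.84139 / 1.08 = 2.63091 years.

2.6309 years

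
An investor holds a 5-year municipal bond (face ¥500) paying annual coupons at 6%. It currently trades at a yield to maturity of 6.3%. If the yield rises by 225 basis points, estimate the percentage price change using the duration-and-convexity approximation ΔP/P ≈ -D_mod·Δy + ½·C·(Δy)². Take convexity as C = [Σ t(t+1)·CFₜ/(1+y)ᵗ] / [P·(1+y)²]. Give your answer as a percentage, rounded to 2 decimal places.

With y = 0.063:
  t   CF        PV=CF/(1+0.063)^t    t·PV        t(t+1)·PV
  1        30.00        28.2220        28.2220          56.4440
  2        30.00        26.5494        53.0988         159.2964
  3        30.00        24.9759        74.9278         299.7110
  4        30.00        23.4957        93.9828         469.9138
  5       530.00       390.4897     1,952.4483      11,714.6900
  Σ                    493.7327     2,202.6797      12,700.0553
P = 493.7327; D_Mac = 4.46128 yrs; D_mod = 4.19688 yrs; C = 22.76393.
Duration effect: -4.19688 × (+0.0225) = -0.094430
Convexity effect: 0.5 × 22.76393 × (0.0225)² = +0.0057621
ΔP/P ≈ -0.094430 + 0.0057621 = -0.088668 = -8.8668%.

-8.87%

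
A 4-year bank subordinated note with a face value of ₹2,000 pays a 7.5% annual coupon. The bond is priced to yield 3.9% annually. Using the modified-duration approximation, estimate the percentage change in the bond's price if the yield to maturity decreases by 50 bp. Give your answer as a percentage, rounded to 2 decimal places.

+1.75%

Periodic yield y = 0.039. Modified duration first:
  t   CF        PV=CF/(1+0.039)^t    t·PV
  1       150.00       144.3696       144.3696
  2       150.00       138.9505       277.9010
  3       150.00       133.7349       401.2046
  4     2,150.00     1,844.9146     7,379.6584
  Σ                  2,261.9696     8,203.1336
P = 2,261.9696; D_Mac = 3.62654 yrs; D_mod = 3.62654/(1+0.039) = 3.49042 yrs.
ΔP/P ≈ -D_mod · Δy = -3.49042 × (-0.005) = +0.017452 = +1.7452%.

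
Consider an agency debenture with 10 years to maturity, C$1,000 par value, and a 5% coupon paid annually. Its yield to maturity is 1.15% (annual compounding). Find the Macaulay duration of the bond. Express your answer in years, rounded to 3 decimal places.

8.415 years

Periodic yield y = 0.0115. Discount each cash flow and weight by its year:
  t   CF        PV=CF/(1+0.0115)^t    t·PV
  1        50.00        49.4315        49.4315
  2        50.00        48.8695        97.7391
  3        50.00        48.3139       144.9418
  4        50.00        47.7646       191.0585
  5        50.00        47.2216       236.1079
  6        50.00        46.6847       280.1083
  7        50.00        46.1539       323.0776
  8        50.00        45.6292       365.0336
  9        50.00        45.1104       405.9939
  10    1,050.00       936.5488     9,365.4884
  Σ                  1,361.7284    11,458.9806
Price P = Σ PV = 1,361.7284.
Macaulay duration = Σ(t·PV) / P = 11,458.9806 / 1,361.7284 = 8.41503 years.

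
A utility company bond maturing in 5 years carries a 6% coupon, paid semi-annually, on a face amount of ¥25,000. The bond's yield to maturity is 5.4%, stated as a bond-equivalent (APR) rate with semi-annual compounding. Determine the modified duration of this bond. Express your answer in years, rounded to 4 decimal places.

Periodic yield y = 0.027. First find Macaulay duration:
  t   CF        PV=CF/(1+0.027)^t    t·PV
  1       750.00       730.2824       730.2824
  2       750.00       711.0831     1,422.1663
  3       750.00       692.3886     2,077.1659
  4       750.00       674.1856     2,696.7425
  5       750.00       656.4612     3,282.3059
  6       750.00       639.2027     3,835.2162
  7       750.00       622.3980     4,356.7857
  8       750.00       606.0350     4,848.2801
  9       750.00       590.1023     5,310.9203
  10   25,750.00    19,727.5339   197,275.3386
  Σ                 25,649.6727   225,835.2038
P = 25,649.6727; Macaulay duration = 225,835.2038 / 25,649.6727 = 8.80460 half-year periods = 4.40230 years.
Modified duration = D_Mac / (1 + y) = 4.40230 / 1.027 = 4.28656 years.

4.2866 years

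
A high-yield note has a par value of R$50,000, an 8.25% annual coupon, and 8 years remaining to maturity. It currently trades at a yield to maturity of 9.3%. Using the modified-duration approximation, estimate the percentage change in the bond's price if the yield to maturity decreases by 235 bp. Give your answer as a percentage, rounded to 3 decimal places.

Periodic yield y = 0.093. Modified duration first:
  t   CF        PV=CF/(1+0.093)^t    t·PV
  1     4,125.00     3,774.0165     3,774.0165
  2     4,125.00     3,452.8970     6,905.7941
  3     4,125.00     3,159.1007     9,477.3020
  4     4,125.00     2,890.3025    11,561.2102
  5     4,125.00     2,644.3756    13,221.8781
  6     4,125.00     2,419.3738    14,516.2431
  7     4,125.00     2,213.5168    15,494.6175
  8    54,125.00    26,572.7569   212,582.0549
  Σ                 47,126.3398   287,533.1163
P = 47,126.3398; D_Mac = 6.10133 yrs; D_mod = 6.10133/(1+0.093) = 5.58218 yrs.
ΔP/P ≈ -D_mod · Δy = -5.58218 × (-0.0235) = +0.131181 = +13.1181%.

+13.118%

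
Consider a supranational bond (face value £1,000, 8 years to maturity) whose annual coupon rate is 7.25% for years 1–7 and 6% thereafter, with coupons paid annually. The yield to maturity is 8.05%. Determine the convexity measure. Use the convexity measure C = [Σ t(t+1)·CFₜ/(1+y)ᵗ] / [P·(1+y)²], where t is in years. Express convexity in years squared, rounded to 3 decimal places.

44.386

With y = 0.0805:
  t   CF        PV=CF/(1+0.0805)^t    t·PV        t(t+1)·PV
  1        72.50        67.0986        67.0986         134.1971
  2        72.50        62.0996       124.1991         372.5973
  3        72.50        57.4730       172.4189         689.6757
  4        72.50        53.1911       212.7644       1,063.8219
  5        72.50        49.2282       246.1411       1,476.8467
  6        72.50        45.5606       273.3636       1,913.5450
  7        72.50        42.1662       295.1635       2,361.3080
  8     1,060.00       570.5684     4,564.5470      41,080.9229
  Σ                    947.3856     5,955.6961      49,092.9146
P = 947.3856.
Convexity = Σ t(t+1)·PV / [P·(1+y)²] = 49,092.9146 / (947.3856 × 1.167480) = 44.38564.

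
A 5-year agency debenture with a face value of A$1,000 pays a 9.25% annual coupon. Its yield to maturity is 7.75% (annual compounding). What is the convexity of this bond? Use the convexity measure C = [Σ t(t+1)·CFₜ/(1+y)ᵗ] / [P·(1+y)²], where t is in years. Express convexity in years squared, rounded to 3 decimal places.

With y = 0.0775:
  t   CF        PV=CF/(1+0.0775)^t    t·PV        t(t+1)·PV
  1        92.50        85.8469        85.8469         171.6937
  2        92.50        79.6723       159.3445         478.0336
  3        92.50        73.9418       221.8253         887.3014
  4        92.50        68.6235       274.4938       1,372.4692
  5     1,092.50       752.2030     3,761.0149      22,566.0895
  Σ                  1,060.2874     4,502.5255      25,475.5874
P = 1,060.2874.
Convexity = Σ t(t+1)·PV / [P·(1+y)²] = 25,475.5874 / (1,060.2874 × 1.161006) = 20.69503.

20.695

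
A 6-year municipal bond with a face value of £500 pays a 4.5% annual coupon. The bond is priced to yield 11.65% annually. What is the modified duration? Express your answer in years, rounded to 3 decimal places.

4.703 years

Periodic yield y = 0.1165. First find Macaulay duration:
  t   CF        PV=CF/(1+0.1165)^t    t·PV
  1        22.50        20.1523        20.1523
  2        22.50        18.0495        36.0990
  3        22.50        16.1661        48.4984
  4        22.50        14.4793        57.9172
  5        22.50        12.9685        64.8424
  6       522.50       269.7329     1,618.3974
  Σ                    351.5486     1,845.9067
P = 351.5486; Macaulay duration = 1,845.9067 / 351.5486 = 5.25079 years.
Modified duration = D_Mac / (1 + y) = 5.25079 / 1.1165 = 4.70290 years.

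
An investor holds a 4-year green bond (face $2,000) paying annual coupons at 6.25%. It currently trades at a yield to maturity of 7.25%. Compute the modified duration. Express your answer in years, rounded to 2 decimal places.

3.41 years

Periodic yield y = 0.0725. First find Macaulay duration:
  t   CF        PV=CF/(1+0.0725)^t    t·PV
  1       125.00       116.5501       116.5501
  2       125.00       108.6714       217.3429
  3       125.00       101.3253       303.9760
  4     2,125.00     1,606.0895     6,424.3578
  Σ                  1,932.6364     7,062.2269
P = 1,932.6364; Macaulay duration = 7,062.2269 / 1,932.6364 = 3.65419 years.
Modified duration = D_Mac / (1 + y) = 3.65419 / 1.0725 = 3.40717 years.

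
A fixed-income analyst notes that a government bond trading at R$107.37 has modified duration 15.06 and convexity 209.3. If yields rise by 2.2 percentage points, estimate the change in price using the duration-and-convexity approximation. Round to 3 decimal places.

-R$30.135

Duration effect: -D_mod·Δy = -15.06 × (+0.022) = -0.331320
Convexity effect: ½·C·(Δy)² = 0.5 × 209.3 × (0.022)² = +0.0506506
ΔP/P ≈ -0.331320 + 0.0506506 = -0.2806694
ΔP ≈ 107.37 × (-0.2806694) = -30.135473478.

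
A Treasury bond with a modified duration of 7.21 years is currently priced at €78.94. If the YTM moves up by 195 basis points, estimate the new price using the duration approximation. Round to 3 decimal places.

Duration approximation: ΔP/P ≈ -D_mod · Δy = -7.21 × (+0.0195) = -0.140595.
New price ≈ 78.94 × (1 - 0.140595) = 67.8414307.

€67.841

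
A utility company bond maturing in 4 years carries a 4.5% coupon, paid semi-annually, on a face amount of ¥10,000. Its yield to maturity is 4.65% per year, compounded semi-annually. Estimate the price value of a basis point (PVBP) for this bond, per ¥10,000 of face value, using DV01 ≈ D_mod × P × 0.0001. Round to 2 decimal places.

¥3.60

Periodic yield y = 0.02325.
  t   CF        PV=CF/(1+0.02325)^t    t·PV
  1       225.00       219.8876       219.8876
  2       225.00       214.8914       429.7828
  3       225.00       210.0087       630.0261
  4       225.00       205.2369       820.9477
  5       225.00       200.5736     1,002.8680
  6       225.00       196.0162     1,176.0973
  7       225.00       191.5624     1,340.9367
  8    10,225.00     8,507.6436    68,061.1491
  Σ                  9,945.8204    73,681.6952
P = 9,945.8204; D_Mac = 7.40831 half-year periods = 3.70415 yrs; D_mod = 3.61999 yrs.
DV01 ≈ 3.61999 × 9,945.8204 × 0.0001 = 3.600376.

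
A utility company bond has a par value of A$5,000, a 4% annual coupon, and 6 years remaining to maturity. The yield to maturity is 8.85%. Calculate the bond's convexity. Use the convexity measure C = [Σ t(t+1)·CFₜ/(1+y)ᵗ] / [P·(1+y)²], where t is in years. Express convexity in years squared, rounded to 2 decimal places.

30.53

With y = 0.0885:
  t   CF        PV=CF/(1+0.0885)^t    t·PV        t(t+1)·PV
  1       200.00       183.7391       183.7391         367.4782
  2       200.00       168.8003       337.6005       1,012.8016
  3       200.00       155.0760       465.2281       1,860.9125
  4       200.00       142.4677       569.8706       2,849.3530
  5       200.00       130.8844       654.4219       3,926.5315
  6     5,200.00     3,126.3151    18,757.8904     131,305.2327
  Σ                  3,907.2825    20,968.7506     141,322.3094
P = 3,907.2825.
Convexity = Σ t(t+1)·PV / [P·(1+y)²] = 141,322.3094 / (3,907.2825 × 1.184832) = 30.52664.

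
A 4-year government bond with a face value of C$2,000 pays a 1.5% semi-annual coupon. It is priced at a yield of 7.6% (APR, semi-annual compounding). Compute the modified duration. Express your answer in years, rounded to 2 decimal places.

Periodic yield y = 0.038. First find Macaulay duration:
  t   CF        PV=CF/(1+0.038)^t    t·PV
  1        15.00        14.4509        14.4509
  2        15.00        13.9218        27.8437
  3        15.00        13.4122        40.2365
  4        15.00        12.9212        51.6847
  5        15.00        12.4481        62.2407
  6        15.00        11.9924        71.9546
  7        15.00        11.5534        80.8738
  8     2,015.00     1,495.1894    11,961.5156
  Σ                  1,585.8895    12,310.8004
P = 1,585.8895; Macaulay duration = 12,310.8004 / 1,585.8895 = 7.76271 half-year periods = 3.88136 years.
Modified duration = D_Mac / (1 + y) = 3.88136 / 1.038 = 3.73926 years.

3.74 years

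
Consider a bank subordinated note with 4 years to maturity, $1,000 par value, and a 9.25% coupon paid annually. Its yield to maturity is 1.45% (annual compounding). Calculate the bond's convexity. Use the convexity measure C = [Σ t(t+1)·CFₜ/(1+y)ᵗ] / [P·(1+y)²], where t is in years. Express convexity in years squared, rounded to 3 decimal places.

16.738

With y = 0.0145:
  t   CF        PV=CF/(1+0.0145)^t    t·PV        t(t+1)·PV
  1        92.50        91.1779        91.1779         182.3558
  2        92.50        89.8747       179.7495         539.2484
  3        92.50        88.5902       265.7705       1,063.0821
  4     1,092.50     1,031.3670     4,125.4681      20,627.3404
  Σ                  1,301.0099     4,662.1660      22,412.0268
P = 1,301.0099.
Convexity = Σ t(t+1)·PV / [P·(1+y)²] = 22,412.0268 / (1,301.0099 × 1.029210) = 16.73773.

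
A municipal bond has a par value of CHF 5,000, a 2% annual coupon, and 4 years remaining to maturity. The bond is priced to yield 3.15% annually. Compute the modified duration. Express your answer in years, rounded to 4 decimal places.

Periodic yield y = 0.0315. First find Macaulay duration:
  t   CF        PV=CF/(1+0.0315)^t    t·PV
  1       100.00        96.9462        96.9462
  2       100.00        93.9856       187.9713
  3       100.00        91.1155       273.3465
  4     5,100.00     4,504.9839    18,019.9358
  Σ                  4,787.0313    18,578.1998
P = 4,787.0313; Macaulay duration = 18,578.1998 / 4,787.0313 = 3.88094 years.
Modified duration = D_Mac / (1 + y) = 3.88094 / 1.0315 = 3.76243 years.

3.7624 years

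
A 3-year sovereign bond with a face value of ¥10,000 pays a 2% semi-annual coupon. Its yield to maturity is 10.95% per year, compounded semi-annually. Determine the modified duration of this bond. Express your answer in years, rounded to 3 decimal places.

Periodic yield y = 0.05475. First find Macaulay duration:
  t   CF        PV=CF/(1+0.05475)^t    t·PV
  1       100.00        94.8092        94.8092
  2       100.00        89.8878       179.7757
  3       100.00        85.2219       255.6658
  4       100.00        80.7982       323.1929
  5       100.00        76.6042       383.0208
  6    10,100.00     7,335.4062    44,012.4373
  Σ                  7,762.7276    45,248.9017
P = 7,762.7276; Macaulay duration = 45,248.9017 / 7,762.7276 = 5.82900 half-year periods = 2.91450 years.
Modified duration = D_Mac / (1 + y) = 2.91450 / 1.05475 = 2.76321 years.

2.763 years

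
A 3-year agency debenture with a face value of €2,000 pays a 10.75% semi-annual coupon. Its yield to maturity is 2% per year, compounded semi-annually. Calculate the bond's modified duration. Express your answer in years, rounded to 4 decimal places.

Periodic yield y = 0.01. First find Macaulay duration:
  t   CF        PV=CF/(1+0.01)^t    t·PV
  1       107.50       106.4356       106.4356
  2       107.50       105.3818       210.7637
  3       107.50       104.3384       313.0153
  4       107.50       103.3054       413.2215
  5       107.50       102.2826       511.4128
  6     2,107.50     1,985.3603    11,912.1620
  Σ                  2,507.1042    13,467.0110
P = 2,507.1042; Macaulay duration = 13,467.0110 / 2,507.1042 = 5.37154 half-year periods = 2.68577 years.
Modified duration = D_Mac / (1 + y) = 2.68577 / 1.01 = 2.65918 years.

2.6592 years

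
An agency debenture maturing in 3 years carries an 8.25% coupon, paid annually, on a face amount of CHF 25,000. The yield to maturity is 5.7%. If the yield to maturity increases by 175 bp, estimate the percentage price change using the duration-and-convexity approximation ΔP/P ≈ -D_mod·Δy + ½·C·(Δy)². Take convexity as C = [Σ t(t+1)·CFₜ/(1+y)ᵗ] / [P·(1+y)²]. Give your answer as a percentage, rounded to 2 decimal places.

-4.46%

With y = 0.057:
  t   CF        PV=CF/(1+0.057)^t    t·PV        t(t+1)·PV
  1     2,062.50     1,951.2772     1,951.2772       3,902.5544
  2     2,062.50     1,846.0522     3,692.1044      11,076.3133
  3    27,062.50    22,916.2184    68,748.6551     274,994.6203
  Σ                 26,713.5478    74,392.0367     289,973.4880
P = 26,713.5478; D_Mac = 2.78481 yrs; D_mod = 2.63463 yrs; C = 9.71576.
Duration effect: -2.63463 × (+0.0175) = -0.046106
Convexity effect: 0.5 × 9.71576 × (0.0175)² = +0.0014877
ΔP/P ≈ -0.046106 + 0.0014877 = -0.044618 = -4.4618%.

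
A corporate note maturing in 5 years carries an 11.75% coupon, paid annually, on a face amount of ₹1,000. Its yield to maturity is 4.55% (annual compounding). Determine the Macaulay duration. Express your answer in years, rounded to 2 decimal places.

4.18 years

Periodic yield y = 0.0455. Discount each cash flow and weight by its year:
  t   CF        PV=CF/(1+0.0455)^t    t·PV
  1       117.50       112.3864       112.3864
  2       117.50       107.4954       214.9908
  3       117.50       102.8172       308.4516
  4       117.50        98.3426       393.3704
  5     1,117.50       894.5968     4,472.9841
  Σ                  1,315.6384     5,502.1832
Price P = Σ PV = 1,315.6384.
Macaulay duration = Σ(t·PV) / P = 5,502.1832 / 1,315.6384 = 4.18214 years.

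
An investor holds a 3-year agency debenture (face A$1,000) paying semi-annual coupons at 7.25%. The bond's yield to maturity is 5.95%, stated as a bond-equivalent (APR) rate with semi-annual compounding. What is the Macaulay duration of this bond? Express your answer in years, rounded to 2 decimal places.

Periodic yield y = 0.02975. Discount each cash flow and weight by its period:
  t   CF        PV=CF/(1+0.02975)^t    t·PV
  1        36.25        35.2027        35.2027
  2        36.25        34.1857        68.3714
  3        36.25        33.1981        99.5942
  4        36.25        32.2389       128.9558
  5        36.25        31.3075       156.5377
  6     1,036.25       869.1080     5,214.6479
  Σ                  1,035.2409     5,703.3097
Price P = Σ PV = 1,035.2409.
Macaulay duration = Σ(t·PV) / P = 5,703.3097 / 1,035.2409 = 5.50916 half-year periods.
In years: 5.50916 / 2 = 2.75458 years.

2.75 years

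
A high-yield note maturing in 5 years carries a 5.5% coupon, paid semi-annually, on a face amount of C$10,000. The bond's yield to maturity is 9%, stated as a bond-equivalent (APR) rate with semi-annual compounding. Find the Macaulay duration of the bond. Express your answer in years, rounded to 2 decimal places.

Periodic yield y = 0.045. Discount each cash flow and weight by its period:
  t   CF        PV=CF/(1+0.045)^t    t·PV
  1       275.00       263.1579       263.1579
  2       275.00       251.8257       503.6515
  3       275.00       240.9816       722.9447
  4       275.00       230.6044       922.4175
  5       275.00       220.6740     1,103.3702
  6       275.00       211.1713     1,267.0280
  7       275.00       202.0778     1,414.5448
  8       275.00       193.3759     1,547.0073
  9       275.00       185.0487     1,665.4385
  10   10,275.00     6,616.3569    66,163.5693
  Σ                  8,615.2743    75,573.1295
Price P = Σ PV = 8,615.2743.
Macaulay duration = Σ(t·PV) / P = 75,573.1295 / 8,615.2743 = 8.77199 half-year periods.
In years: 8.77199 / 2 = 4.38600 years.

4.39 years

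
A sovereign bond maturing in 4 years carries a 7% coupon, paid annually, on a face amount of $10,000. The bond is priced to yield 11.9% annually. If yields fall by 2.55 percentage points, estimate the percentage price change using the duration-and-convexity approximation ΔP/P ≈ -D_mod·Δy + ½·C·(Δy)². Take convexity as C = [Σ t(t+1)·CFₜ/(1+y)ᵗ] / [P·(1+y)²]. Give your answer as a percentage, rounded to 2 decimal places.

+8.63%

With y = 0.119:
  t   CF        PV=CF/(1+0.119)^t    t·PV        t(t+1)·PV
  1       700.00       625.5585       625.5585       1,251.1171
  2       700.00       559.0335     1,118.0671       3,354.2013
  3       700.00       499.5831     1,498.7494       5,994.9978
  4    10,700.00     6,824.3836    27,297.5345     136,487.6723
  Σ                  8,508.5588    30,539.9095     147,087.9884
P = 8,508.5588; D_Mac = 3.58932 yrs; D_mod = 3.20761 yrs; C = 13.80578.
Duration effect: -3.20761 × (-0.0255) = +0.081794
Convexity effect: 0.5 × 13.80578 × (-0.0255)² = +0.0044886
ΔP/P ≈ +0.081794 + 0.0044886 = +0.086283 = +8.6283%.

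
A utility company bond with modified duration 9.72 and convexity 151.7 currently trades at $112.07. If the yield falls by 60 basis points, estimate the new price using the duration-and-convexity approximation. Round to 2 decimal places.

Duration effect: -D_mod·Δy = -9.72 × (-0.006) = +0.058320
Convexity effect: ½·C·(Δy)² = 0.5 × 151.7 × (-0.006)² = +0.0027306
ΔP/P ≈ +0.058320 + 0.0027306 = +0.0610506
New price ≈ 112.07 × (1 + 0.0610506) = 118.911940742.

$118.91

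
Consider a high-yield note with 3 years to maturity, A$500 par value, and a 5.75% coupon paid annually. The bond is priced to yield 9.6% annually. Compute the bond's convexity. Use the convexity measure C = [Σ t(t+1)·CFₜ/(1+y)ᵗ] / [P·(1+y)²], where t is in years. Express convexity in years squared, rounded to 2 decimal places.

With y = 0.096:
  t   CF        PV=CF/(1+0.096)^t    t·PV        t(t+1)·PV
  1        28.75        26.2318        26.2318          52.4635
  2        28.75        23.9341        47.8682         143.6045
  3       528.75       401.6231     1,204.8694       4,819.4776
  Σ                    451.7890     1,278.9693       5,015.5456
P = 451.7890.
Convexity = Σ t(t+1)·PV / [P·(1+y)²] = 5,015.5456 / (451.7890 × 1.201216) = 9.24190.

9.24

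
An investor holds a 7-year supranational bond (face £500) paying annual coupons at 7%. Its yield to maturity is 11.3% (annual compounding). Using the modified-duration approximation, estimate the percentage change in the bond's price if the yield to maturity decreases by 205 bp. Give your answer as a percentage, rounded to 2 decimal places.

Periodic yield y = 0.113. Modified duration first:
  t   CF        PV=CF/(1+0.113)^t    t·PV
  1        35.00        31.4465        31.4465
  2        35.00        28.2539        56.5077
  3        35.00        25.3853        76.1559
  4        35.00        22.8080        91.2320
  5        35.00        20.4924       102.4619
  6        35.00        18.4118       110.4710
  7       535.00       252.8644     1,770.0506
  Σ                    399.6623     2,238.3257
P = 399.6623; D_Mac = 5.60054 yrs; D_mod = 5.60054/(1+0.113) = 5.03193 yrs.
ΔP/P ≈ -D_mod · Δy = -5.03193 × (-0.0205) = +0.103155 = +10.3155%.

+10.32%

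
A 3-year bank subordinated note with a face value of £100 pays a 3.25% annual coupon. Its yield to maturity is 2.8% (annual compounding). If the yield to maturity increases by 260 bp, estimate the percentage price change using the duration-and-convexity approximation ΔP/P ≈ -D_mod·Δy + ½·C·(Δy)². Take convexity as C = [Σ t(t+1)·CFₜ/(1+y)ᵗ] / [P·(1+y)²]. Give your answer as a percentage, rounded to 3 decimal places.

-6.985%

With y = 0.028:
  t   CF        PV=CF/(1+0.028)^t    t·PV        t(t+1)·PV
  1         3.25         3.1615         3.1615           6.3230
  2         3.25         3.0754         6.1507          18.4522
  3       103.25        95.0409       285.1228       1,140.4913
  Σ                    101.2778       294.4350       1,165.2664
P = 101.2778; D_Mac = 2.90720 yrs; D_mod = 2.82802 yrs; C = 10.88742.
Duration effect: -2.82802 × (+0.026) = -0.073528
Convexity effect: 0.5 × 10.88742 × (0.026)² = +0.0036799
ΔP/P ≈ -0.073528 + 0.0036799 = -0.069849 = -6.9849%.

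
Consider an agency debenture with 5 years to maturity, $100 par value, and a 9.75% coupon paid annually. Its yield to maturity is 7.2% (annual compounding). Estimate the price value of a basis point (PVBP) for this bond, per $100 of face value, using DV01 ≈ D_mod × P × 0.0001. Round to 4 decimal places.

Periodic yield y = 0.072.
  t   CF        PV=CF/(1+0.072)^t    t·PV
  1         9.75         9.0951         9.0951
  2         9.75         8.4843        16.9686
  3         9.75         7.9144        23.7433
  4         9.75         7.3829        29.5315
  5       109.75        77.5230       387.6150
  Σ                    110.3998       466.9536
P = 110.3998; D_Mac = 4.22966 yrs; D_mod = 3.94558 yrs.
DV01 ≈ 3.94558 × 110.3998 × 0.0001 = 0.043559.

$0.0436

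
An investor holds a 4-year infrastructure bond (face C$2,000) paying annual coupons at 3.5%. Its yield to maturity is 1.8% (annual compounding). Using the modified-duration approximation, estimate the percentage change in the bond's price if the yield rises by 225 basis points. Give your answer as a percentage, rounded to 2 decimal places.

Periodic yield y = 0.018. Modified duration first:
  t   CF        PV=CF/(1+0.018)^t    t·PV
  1        70.00        68.7623        68.7623
  2        70.00        67.5464       135.0929
  3        70.00        66.3521       199.0563
  4     2,070.00     1,927.4327     7,709.7310
  Σ                  2,130.0936     8,112.6425
P = 2,130.0936; D_Mac = 3.80859 yrs; D_mod = 3.80859/(1+0.018) = 3.74124 yrs.
ΔP/P ≈ -D_mod · Δy = -3.74124 × (+0.0225) = -0.084178 = -8.4178%.

-8.42%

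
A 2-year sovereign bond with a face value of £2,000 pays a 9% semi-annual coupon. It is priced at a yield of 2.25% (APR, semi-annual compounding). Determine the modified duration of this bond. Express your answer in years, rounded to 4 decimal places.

Periodic yield y = 0.01125. First find Macaulay duration:
  t   CF        PV=CF/(1+0.01125)^t    t·PV
  1        90.00        88.9988        88.9988
  2        90.00        88.0087       176.0173
  3        90.00        87.0296       261.0888
  4     2,090.00     1,998.5368     7,994.1472
  Σ                  2,262.5738     8,520.2520
P = 2,262.5738; Macaulay duration = 8,520.2520 / 2,262.5738 = 3.76573 half-year periods = 1.88287 years.
Modified duration = D_Mac / (1 + y) = 1.88287 / 1.01125 = 1.86192 years.

1.8619 years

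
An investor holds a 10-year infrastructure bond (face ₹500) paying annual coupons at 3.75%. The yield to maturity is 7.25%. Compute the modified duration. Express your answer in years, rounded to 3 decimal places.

Periodic yield y = 0.0725. First find Macaulay duration:
  t   CF        PV=CF/(1+0.0725)^t    t·PV
  1        18.75        17.4825        17.4825
  2        18.75        16.3007        32.6014
  3        18.75        15.1988        45.5964
  4        18.75        14.1714        56.6855
  5        18.75        13.2134        66.0670
  6        18.75        12.3202        73.9212
  7        18.75        11.4874        80.4115
  8        18.75        10.7108        85.6866
  9        18.75         9.9868        89.8810
  10      518.75       257.6233     2,576.2328
  Σ                    378.4953     3,124.5660
P = 378.4953; Macaulay duration = 3,124.5660 / 378.4953 = 8.25523 years.
Modified duration = D_Mac / (1 + y) = 8.25523 / 1.0725 = 7.69719 years.

7.697 years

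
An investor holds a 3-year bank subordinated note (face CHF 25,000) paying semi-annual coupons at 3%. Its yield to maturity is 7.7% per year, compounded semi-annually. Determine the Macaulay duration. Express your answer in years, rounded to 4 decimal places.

Periodic yield y = 0.0385. Discount each cash flow and weight by its period:
  t   CF        PV=CF/(1+0.0385)^t    t·PV
  1       375.00       361.0977       361.0977
  2       375.00       347.7109       695.4217
  3       375.00       334.8203     1,004.4609
  4       375.00       322.4076     1,289.6304
  5       375.00       310.4551     1,552.2754
  6    25,375.00    20,228.6568   121,371.9407
  Σ                 21,905.1483   126,274.8267
Price P = Σ PV = 21,905.1483.
Macaulay duration = Σ(t·PV) / P = 126,274.8267 / 21,905.1483 = 5.76462 half-year periods.
In years: 5.76462 / 2 = 2.88231 years.

2.8823 years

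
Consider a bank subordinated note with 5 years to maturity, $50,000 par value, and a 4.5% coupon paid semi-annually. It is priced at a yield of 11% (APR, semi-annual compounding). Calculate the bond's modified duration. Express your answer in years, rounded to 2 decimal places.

4.21 years

Periodic yield y = 0.055. First find Macaulay duration:
  t   CF        PV=CF/(1+0.055)^t    t·PV
  1     1,125.00     1,066.3507     1,066.3507
  2     1,125.00     1,010.7590     2,021.5179
  3     1,125.00       958.0654     2,874.1961
  4     1,125.00       908.1188     3,632.4753
  5     1,125.00       860.7761     4,303.8807
  6     1,125.00       815.9016     4,895.4094
  7     1,125.00       773.3664     5,413.5649
  8     1,125.00       733.0487     5,864.3898
  9     1,125.00       694.8329     6,253.4963
  10   51,125.00    29,930.1384   299,301.3837
  Σ                 37,751.3580   335,626.6649
P = 37,751.3580; Macaulay duration = 335,626.6649 / 37,751.3580 = 8.89045 half-year periods = 4.44523 years.
Modified duration = D_Mac / (1 + y) = 4.44523 / 1.055 = 4.21348 years.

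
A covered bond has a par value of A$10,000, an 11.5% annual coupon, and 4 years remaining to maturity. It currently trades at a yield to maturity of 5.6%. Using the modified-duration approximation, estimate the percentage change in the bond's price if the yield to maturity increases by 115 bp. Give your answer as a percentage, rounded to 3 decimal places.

-3.787%

Periodic yield y = 0.056. Modified duration first:
  t   CF        PV=CF/(1+0.056)^t    t·PV
  1     1,150.00     1,089.0152     1,089.0152
  2     1,150.00     1,031.2643     2,062.5287
  3     1,150.00       976.5761     2,929.7283
  4    11,150.00     8,966.4224    35,865.6896
  Σ                 12,063.2780    41,946.9617
P = 12,063.2780; D_Mac = 3.47724 yrs; D_mod = 3.47724/(1+0.056) = 3.29284 yrs.
ΔP/P ≈ -D_mod · Δy = -3.29284 × (+0.0115) = -0.037868 = -3.7868%.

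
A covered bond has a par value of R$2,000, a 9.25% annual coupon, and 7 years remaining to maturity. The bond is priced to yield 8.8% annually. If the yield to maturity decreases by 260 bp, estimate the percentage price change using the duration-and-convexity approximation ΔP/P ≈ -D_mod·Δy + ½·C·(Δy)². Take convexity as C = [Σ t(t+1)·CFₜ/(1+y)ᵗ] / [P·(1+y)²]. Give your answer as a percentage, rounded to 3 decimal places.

With y = 0.088:
  t   CF        PV=CF/(1+0.088)^t    t·PV        t(t+1)·PV
  1       185.00       170.0368       170.0368         340.0735
  2       185.00       156.2838       312.5676         937.7027
  3       185.00       143.6432       430.9296       1,723.7183
  4       185.00       132.0250       528.1000       2,640.4998
  5       185.00       121.3465       606.7325       3,640.3950
  6       185.00       111.5317       669.1903       4,684.3318
  7     2,185.00     1,210.7352     8,475.1465      67,801.1720
  Σ                  2,045.6022    11,192.7031      81,767.8931
P = 2,045.6022; D_Mac = 5.47159 yrs; D_mod = 5.02904 yrs; C = 33.76788.
Duration effect: -5.02904 × (-0.026) = +0.130755
Convexity effect: 0.5 × 33.76788 × (-0.026)² = +0.0114135
ΔP/P ≈ +0.130755 + 0.0114135 = +0.142169 = +14.2169%.

+14.217%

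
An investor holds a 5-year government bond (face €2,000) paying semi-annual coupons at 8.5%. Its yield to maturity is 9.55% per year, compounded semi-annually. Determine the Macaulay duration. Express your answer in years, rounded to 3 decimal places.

4.155 years

Periodic yield y = 0.04775. Discount each cash flow and weight by its period:
  t   CF        PV=CF/(1+0.04775)^t    t·PV
  1        85.00        81.1262        81.1262
  2        85.00        77.4290       154.8580
  3        85.00        73.9003       221.7008
  4        85.00        70.5323       282.1293
  5        85.00        67.3179       336.5895
  6        85.00        64.2500       385.4998
  7        85.00        61.3218       429.2529
  8        85.00        58.5272       468.2174
  9        85.00        55.8599       502.7388
  10    2,085.00     1,307.7640    13,077.6396
  Σ                  1,918.0285    15,939.7523
Price P = Σ PV = 1,918.0285.
Macaulay duration = Σ(t·PV) / P = 15,939.7523 / 1,918.0285 = 8.31049 half-year periods.
In years: 8.31049 / 2 = 4.15524 years.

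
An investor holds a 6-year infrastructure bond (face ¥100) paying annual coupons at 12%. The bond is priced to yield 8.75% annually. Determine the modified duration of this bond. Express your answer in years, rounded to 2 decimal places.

4.32 years

Periodic yield y = 0.0875. First find Macaulay duration:
  t   CF        PV=CF/(1+0.0875)^t    t·PV
  1        12.00        11.0345        11.0345
  2        12.00        10.1467        20.2933
  3        12.00         9.3303        27.9908
  4        12.00         8.5795        34.3182
  5        12.00         7.8892        39.4462
  6       112.00        67.7084       406.2503
  Σ                    114.6885       539.3332
P = 114.6885; Macaulay duration = 539.3332 / 114.6885 = 4.70259 years.
Modified duration = D_Mac / (1 + y) = 4.70259 / 1.0875 = 4.32422 years.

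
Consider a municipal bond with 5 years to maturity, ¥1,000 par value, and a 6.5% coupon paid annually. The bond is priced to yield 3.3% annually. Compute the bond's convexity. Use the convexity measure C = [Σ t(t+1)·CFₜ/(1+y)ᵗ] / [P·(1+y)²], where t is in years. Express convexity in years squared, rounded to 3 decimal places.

With y = 0.033:
  t   CF        PV=CF/(1+0.033)^t    t·PV        t(t+1)·PV
  1        65.00        62.9235        62.9235         125.8470
  2        65.00        60.9134       121.8268         365.4803
  3        65.00        58.9675       176.9024         707.6095
  4        65.00        57.0837       228.3348       1,141.6739
  5     1,065.00       905.4157     4,527.0783      27,162.4697
  Σ                  1,145.3037     5,117.0657      29,503.0804
P = 1,145.3037.
Convexity = Σ t(t+1)·PV / [P·(1+y)²] = 29,503.0804 / (1,145.3037 × 1.067089) = 24.14049.

24.140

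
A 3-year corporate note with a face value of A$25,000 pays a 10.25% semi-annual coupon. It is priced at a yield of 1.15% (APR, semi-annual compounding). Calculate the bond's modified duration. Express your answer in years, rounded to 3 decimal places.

2.685 years

Periodic yield y = 0.00575. First find Macaulay duration:
  t   CF        PV=CF/(1+0.00575)^t    t·PV
  1     1,281.25     1,273.9249     1,273.9249
  2     1,281.25     1,266.6417     2,533.2835
  3     1,281.25     1,259.4002     3,778.2006
  4     1,281.25     1,252.2000     5,008.8002
  5     1,281.25     1,245.0411     6,225.2053
  6    26,281.25    25,392.5181   152,355.1084
  Σ                 31,689.7260   171,174.5228
P = 31,689.7260; Macaulay duration = 171,174.5228 / 31,689.7260 = 5.40158 half-year periods = 2.70079 years.
Modified duration = D_Mac / (1 + y) = 2.70079 / 1.00575 = 2.68535 years.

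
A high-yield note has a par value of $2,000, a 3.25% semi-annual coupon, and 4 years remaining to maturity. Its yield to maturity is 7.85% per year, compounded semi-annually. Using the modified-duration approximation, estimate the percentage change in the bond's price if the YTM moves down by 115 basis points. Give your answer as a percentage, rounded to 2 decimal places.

Periodic yield y = 0.03925. Modified duration first:
  t   CF        PV=CF/(1+0.03925)^t    t·PV
  1        32.50        31.2726        31.2726
  2        32.50        30.0915        60.1829
  3        32.50        28.9550        86.8649
  4        32.50        27.8614       111.4457
  5        32.50        26.8092       134.0458
  6        32.50        25.7966       154.7798
  7        32.50        24.8224       173.7565
  8     2,032.50     1,493.7238    11,949.7901
  Σ                  1,689.3323    12,702.1383
P = 1,689.3323; D_Mac = 7.51903 half-year periods = 3.75951 yrs; D_mod = 3.75951/(1+0.03925) = 3.61753 yrs.
ΔP/P ≈ -D_mod · Δy = -3.61753 × (-0.0115) = +0.041602 = +4.1602%.

+4.16%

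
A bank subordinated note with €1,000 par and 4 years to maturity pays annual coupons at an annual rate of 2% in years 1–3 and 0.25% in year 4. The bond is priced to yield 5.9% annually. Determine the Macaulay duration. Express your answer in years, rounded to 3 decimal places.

3.872 years

Periodic yield y = 0.059. Discount each cash flow and weight by its year:
  t   CF        PV=CF/(1+0.059)^t    t·PV
  1        20.00        18.8857        18.8857
  2        20.00        17.8336        35.6671
  3        20.00        16.8400        50.5200
  4     1,002.50       797.0775     3,188.3099
  Σ                    850.6368     3,293.3828
Price P = Σ PV = 850.6368.
Macaulay duration = Σ(t·PV) / P = 3,293.3828 / 850.6368 = 3.87167 years.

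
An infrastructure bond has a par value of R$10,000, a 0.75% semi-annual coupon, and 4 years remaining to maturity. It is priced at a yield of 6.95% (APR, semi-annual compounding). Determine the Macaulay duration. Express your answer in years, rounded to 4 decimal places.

Periodic yield y = 0.03475. Discount each cash flow and weight by its period:
  t   CF        PV=CF/(1+0.03475)^t    t·PV
  1        37.50        36.2406        36.2406
  2        37.50        35.0236        70.0471
  3        37.50        33.8474       101.5421
  4        37.50        32.7107       130.8427
  5        37.50        31.6122       158.0608
  6        37.50        30.5505       183.3031
  7        37.50        29.5245       206.6718
  8    10,037.50     7,637.3392    61,098.7133
  Σ                  7,866.8486    61,985.4217
Price P = Σ PV = 7,866.8486.
Macaulay duration = Σ(t·PV) / P = 61,985.4217 / 7,866.8486 = 7.87932 half-year periods.
In years: 7.87932 / 2 = 3.93966 years.

3.9397 years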